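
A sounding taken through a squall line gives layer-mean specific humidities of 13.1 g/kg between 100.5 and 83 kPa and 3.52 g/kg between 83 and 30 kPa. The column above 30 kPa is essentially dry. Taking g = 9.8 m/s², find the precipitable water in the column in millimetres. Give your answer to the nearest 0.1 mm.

Precipitable water is the column-integrated vapour mass per unit area: PW = (1/g) Σ q̄ Δp, with q in kg/kg and Δp in Pa (1 kg/m² of water = 1 mm).
Layer 100.5–83 kPa: Δp = 175 hPa = 17500 Pa, q̄ = 0.0131 kg/kg → 0.0131 × 17500 / 9.8 = 23.39 mm
Layer 83–30 kPa: Δp = 530 hPa = 53000 Pa, q̄ = 0.00352 kg/kg → 0.00352 × 53000 / 9.8 = 19.04 mm
PW = 23.39 + 19.04 = 42.43 ≈ 42.4 mm.

PW ≈ 42.4 mm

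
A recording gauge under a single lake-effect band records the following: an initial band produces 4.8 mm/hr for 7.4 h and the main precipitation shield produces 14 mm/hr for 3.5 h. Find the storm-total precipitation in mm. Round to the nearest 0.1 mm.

Total = Σ Rᵢ Δtᵢ = 4.8 × 7.4 + 14 × 3.5
      = 35.52 + 49 = 84.5 mm.

total ≈ 84.5 mm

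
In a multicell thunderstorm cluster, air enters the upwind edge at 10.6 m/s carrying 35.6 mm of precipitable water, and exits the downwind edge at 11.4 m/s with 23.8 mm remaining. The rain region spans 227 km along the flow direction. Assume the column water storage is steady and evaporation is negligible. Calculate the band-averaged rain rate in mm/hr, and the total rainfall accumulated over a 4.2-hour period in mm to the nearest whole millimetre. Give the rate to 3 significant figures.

R ≈ 1.68 mm/hr; total ≈ 7 mm

Column moisture flux per unit crosswind length is F = V × PW.
Inflow: F_in = 10.6 × 35.6 = 377.36 mm·m/s
Outflow: F_out = 11.4 × 23.8 = 271.32 mm·m/s
Steady-state rate R = (F_in − F_out)/L = (377.36 − 271.32) / 227000 m = 4.671e-04 mm/s.
R = 4.671e-04 × 3600 = 1.68 mm/hr.
Over 4.2 h: total = 1.68 × 4.2 = 7.056 ≈ 7 mm.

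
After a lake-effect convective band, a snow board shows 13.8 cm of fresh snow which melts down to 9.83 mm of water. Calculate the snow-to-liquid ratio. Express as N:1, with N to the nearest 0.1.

Ratio = snow depth / SWE = 138 mm / 9.83 mm = 14.0, i.e. 14.0:1.

ratio ≈ 14.0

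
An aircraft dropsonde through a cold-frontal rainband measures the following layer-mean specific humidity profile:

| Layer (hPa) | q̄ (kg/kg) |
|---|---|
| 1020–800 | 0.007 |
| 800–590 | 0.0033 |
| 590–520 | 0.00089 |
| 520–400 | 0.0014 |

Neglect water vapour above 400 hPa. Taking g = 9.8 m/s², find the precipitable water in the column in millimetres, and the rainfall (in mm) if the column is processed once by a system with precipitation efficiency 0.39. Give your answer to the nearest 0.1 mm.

Precipitable water is the column-integrated vapour mass per unit area: PW = (1/g) Σ q̄ Δp, with q in kg/kg and Δp in Pa (1 kg/m² of water = 1 mm).
Layer 1020–800 hPa: Δp = 220 hPa = 22000 Pa, q̄ = 0.007 kg/kg → 0.007 × 22000 / 9.8 = 15.71 mm
Layer 800–590 hPa: Δp = 210 hPa = 21000 Pa, q̄ = 0.0033 kg/kg → 0.0033 × 21000 / 9.8 = 7.07 mm
Layer 590–520 hPa: Δp = 70 hPa = 7000 Pa, q̄ = 0.00089 kg/kg → 0.00089 × 7000 / 9.8 = 0.64 mm
Layer 520–400 hPa: Δp = 120 hPa = 12000 Pa, q̄ = 0.0014 kg/kg → 0.0014 × 12000 / 9.8 = 1.71 mm
PW = 15.71 + 7.07 + 0.64 + 1.71 = 25.13 ≈ 25.1 mm.
Rainfall = ε × PW = 0.39 × 25.1 = 9.8 mm.

PW ≈ 25.1 mm; rainfall ≈ 9.8 mm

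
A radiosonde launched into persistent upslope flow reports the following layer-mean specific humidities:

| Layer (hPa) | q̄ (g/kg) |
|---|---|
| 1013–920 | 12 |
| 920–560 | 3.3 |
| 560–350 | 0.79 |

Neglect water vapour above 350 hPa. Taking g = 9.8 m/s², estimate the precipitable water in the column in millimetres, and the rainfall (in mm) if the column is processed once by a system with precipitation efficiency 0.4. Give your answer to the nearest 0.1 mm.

Precipitable water is the column-integrated vapour mass per unit area: PW = (1/g) Σ q̄ Δp, with q in kg/kg and Δp in Pa (1 kg/m² of water = 1 mm).
Layer 1013–920 hPa: Δp = 93 hPa = 9300 Pa, q̄ = 0.012 kg/kg → 0.012 × 9300 / 9.8 = 11.39 mm
Layer 920–560 hPa: Δp = 360 hPa = 36000 Pa, q̄ = 0.0033 kg/kg → 0.0033 × 36000 / 9.8 = 12.12 mm
Layer 560–350 hPa: Δp = 210 hPa = 21000 Pa, q̄ = 0.00079 kg/kg → 0.00079 × 21000 / 9.8 = 1.69 mm
PW = 11.39 + 12.12 + 1.69 = 25.20 ≈ 25.2 mm.
Rainfall = ε × PW = 0.4 × 25.2 = 10.1 mm.

PW ≈ 25.2 mm; rainfall ≈ 10.1 mm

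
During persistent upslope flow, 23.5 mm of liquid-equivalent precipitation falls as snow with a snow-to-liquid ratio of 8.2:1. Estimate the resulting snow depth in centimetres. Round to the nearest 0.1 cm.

snow depth ≈ 19.3 cm

Snow depth = liquid × ratio = 23.5 mm × 8.2 = 192.7 mm = 19.3 cm.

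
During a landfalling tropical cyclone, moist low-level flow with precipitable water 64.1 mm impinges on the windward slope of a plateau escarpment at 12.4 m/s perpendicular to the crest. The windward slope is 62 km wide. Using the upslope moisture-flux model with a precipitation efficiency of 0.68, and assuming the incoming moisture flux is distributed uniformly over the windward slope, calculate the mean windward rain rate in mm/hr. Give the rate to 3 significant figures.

R ≈ 31.4 mm/hr

Incoming column moisture flux per unit ridge length: F = V × PW = 12.4 × 64.1 = 794.84 mm·m/s.
Spread over the 62 km slope with efficiency ε = 0.68: R = ε·F/W = 0.68 × 794.84 / 62000 m = 8.718e-03 mm/s.
R = 8.718e-03 × 3600 = 31.4 mm/hr.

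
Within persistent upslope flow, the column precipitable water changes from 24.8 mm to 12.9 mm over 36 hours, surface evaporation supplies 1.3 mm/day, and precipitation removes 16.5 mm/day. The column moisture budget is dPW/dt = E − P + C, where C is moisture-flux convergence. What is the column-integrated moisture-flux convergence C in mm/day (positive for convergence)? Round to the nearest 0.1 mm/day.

dPW/dt = (12.9 − 24.8) mm / (36/24 day) = -7.933 mm/day.
C = dPW/dt − E + P = (-7.933) − 1.3 + 16.5 = 7.3 mm/day.

C ≈ 7.3 mm/day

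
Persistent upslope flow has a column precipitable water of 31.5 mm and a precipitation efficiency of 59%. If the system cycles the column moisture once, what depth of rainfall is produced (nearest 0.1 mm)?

rainfall ≈ 18.6 mm

Rainfall = ε × PW = 0.59 × 31.5 = 18.6 mm.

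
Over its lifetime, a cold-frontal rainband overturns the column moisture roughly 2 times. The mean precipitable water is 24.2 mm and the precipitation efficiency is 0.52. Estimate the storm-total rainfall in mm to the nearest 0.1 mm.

rainfall ≈ 25.2 mm

Each cycle deposits ε × PW = 0.52 × 24.2 = 12.584 mm.
Over 2 cycles: 2 × 12.584 = 25.2 mm.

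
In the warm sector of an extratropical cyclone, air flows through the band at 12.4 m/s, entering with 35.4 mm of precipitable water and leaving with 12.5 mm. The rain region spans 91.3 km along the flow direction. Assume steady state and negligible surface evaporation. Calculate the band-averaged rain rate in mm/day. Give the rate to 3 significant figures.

R ≈ 269 mm/day

Column moisture flux per unit crosswind length is F = V × PW.
Inflow: F_in = 12.4 × 35.4 = 438.96 mm·m/s
Outflow: F_out = 12.4 × 12.5 = 155 mm·m/s
Steady-state rate R = (F_in − F_out)/L = (438.96 − 155) / 91300 m = 3.110e-03 mm/s.
R = 3.110e-03 × 3600 × 24 = 269 mm/day.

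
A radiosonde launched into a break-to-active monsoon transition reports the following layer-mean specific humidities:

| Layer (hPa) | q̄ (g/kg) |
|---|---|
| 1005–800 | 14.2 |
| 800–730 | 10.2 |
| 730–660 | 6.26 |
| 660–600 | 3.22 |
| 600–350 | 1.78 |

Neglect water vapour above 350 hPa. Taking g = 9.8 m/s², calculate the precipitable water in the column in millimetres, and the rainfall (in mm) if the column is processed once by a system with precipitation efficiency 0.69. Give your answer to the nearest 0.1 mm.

PW ≈ 48.0 mm; rainfall ≈ 33.1 mm

Precipitable water is the column-integrated vapour mass per unit area: PW = (1/g) Σ q̄ Δp, with q in kg/kg and Δp in Pa (1 kg/m² of water = 1 mm).
Layer 1005–800 hPa: Δp = 205 hPa = 20500 Pa, q̄ = 0.0142 kg/kg → 0.0142 × 20500 / 9.8 = 29.70 mm
Layer 800–730 hPa: Δp = 70 hPa = 7000 Pa, q̄ = 0.0102 kg/kg → 0.0102 × 7000 / 9.8 = 7.29 mm
Layer 730–660 hPa: Δp = 70 hPa = 7000 Pa, q̄ = 0.00626 kg/kg → 0.00626 × 7000 / 9.8 = 4.47 mm
Layer 660–600 hPa: Δp = 60 hPa = 6000 Pa, q̄ = 0.00322 kg/kg → 0.00322 × 6000 / 9.8 = 1.97 mm
Layer 600–350 hPa: Δp = 250 hPa = 25000 Pa, q̄ = 0.00178 kg/kg → 0.00178 × 25000 / 9.8 = 4.54 mm
PW = 29.70 + 7.29 + 4.47 + 1.97 + 4.54 = 47.97 ≈ 48.0 mm.
Rainfall = ε × PW = 0.69 × 48.0 = 33.1 mm.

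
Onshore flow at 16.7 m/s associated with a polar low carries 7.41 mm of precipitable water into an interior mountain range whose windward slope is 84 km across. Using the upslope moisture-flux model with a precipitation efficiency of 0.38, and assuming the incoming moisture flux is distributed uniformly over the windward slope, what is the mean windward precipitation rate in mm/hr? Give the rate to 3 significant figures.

R ≈ 2.02 mm/hr

Incoming column moisture flux per unit ridge length: F = V × PW = 16.7 × 7.41 = 123.747 mm·m/s.
Spread over the 84 km slope with efficiency ε = 0.38: R = ε·F/W = 0.38 × 123.747 / 84000 m = 5.598e-04 mm/s.
R = 5.598e-04 × 3600 = 2.02 mm/hr.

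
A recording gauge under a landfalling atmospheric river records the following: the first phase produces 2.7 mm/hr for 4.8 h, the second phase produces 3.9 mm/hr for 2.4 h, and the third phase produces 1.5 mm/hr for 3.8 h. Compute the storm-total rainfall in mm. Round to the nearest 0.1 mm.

Total = Σ Rᵢ Δtᵢ = 2.7 × 4.8 + 3.9 × 2.4 + 1.5 × 3.8
      = 12.96 + 9.36 + 5.7 = 28.0 mm.

total ≈ 28.0 mm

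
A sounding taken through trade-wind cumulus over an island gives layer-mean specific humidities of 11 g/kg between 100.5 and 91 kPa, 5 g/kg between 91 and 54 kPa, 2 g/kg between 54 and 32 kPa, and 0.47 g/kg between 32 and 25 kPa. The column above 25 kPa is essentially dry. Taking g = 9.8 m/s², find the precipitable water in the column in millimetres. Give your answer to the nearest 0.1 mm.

Precipitable water is the column-integrated vapour mass per unit area: PW = (1/g) Σ q̄ Δp, with q in kg/kg and Δp in Pa (1 kg/m² of water = 1 mm).
Layer 100.5–91 kPa: Δp = 95 hPa = 9500 Pa, q̄ = 0.011 kg/kg → 0.011 × 9500 / 9.8 = 10.66 mm
Layer 91–54 kPa: Δp = 370 hPa = 37000 Pa, q̄ = 0.005 kg/kg → 0.005 × 37000 / 9.8 = 18.88 mm
Layer 54–32 kPa: Δp = 220 hPa = 22000 Pa, q̄ = 0.002 kg/kg → 0.002 × 22000 / 9.8 = 4.49 mm
Layer 32–25 kPa: Δp = 70 hPa = 7000 Pa, q̄ = 0.00047 kg/kg → 0.00047 × 7000 / 9.8 = 0.34 mm
PW = 10.66 + 18.88 + 4.49 + 0.34 = 34.37 ≈ 34.4 mm.

PW ≈ 34.4 mm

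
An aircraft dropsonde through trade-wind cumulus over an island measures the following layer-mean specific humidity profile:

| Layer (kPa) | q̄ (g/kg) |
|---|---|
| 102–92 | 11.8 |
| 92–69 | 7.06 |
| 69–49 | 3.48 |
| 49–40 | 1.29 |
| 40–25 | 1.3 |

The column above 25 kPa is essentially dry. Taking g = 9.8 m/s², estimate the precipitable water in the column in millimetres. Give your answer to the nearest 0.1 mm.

Precipitable water is the column-integrated vapour mass per unit area: PW = (1/g) Σ q̄ Δp, with q in kg/kg and Δp in Pa (1 kg/m² of water = 1 mm).
Layer 102–92 kPa: Δp = 100 hPa = 10000 Pa, q̄ = 0.0118 kg/kg → 0.0118 × 10000 / 9.8 = 12.04 mm
Layer 92–69 kPa: Δp = 230 hPa = 23000 Pa, q̄ = 0.00706 kg/kg → 0.00706 × 23000 / 9.8 = 16.57 mm
Layer 69–49 kPa: Δp = 200 hPa = 20000 Pa, q̄ = 0.00348 kg/kg → 0.00348 × 20000 / 9.8 = 7.10 mm
Layer 49–40 kPa: Δp = 90 hPa = 9000 Pa, q̄ = 0.00129 kg/kg → 0.00129 × 9000 / 9.8 = 1.18 mm
Layer 40–25 kPa: Δp = 150 hPa = 15000 Pa, q̄ = 0.0013 kg/kg → 0.0013 × 15000 / 9.8 = 1.99 mm
PW = 12.04 + 16.57 + 7.10 + 1.18 + 1.99 = 38.88 ≈ 38.9 mm.

PW ≈ 38.9 mm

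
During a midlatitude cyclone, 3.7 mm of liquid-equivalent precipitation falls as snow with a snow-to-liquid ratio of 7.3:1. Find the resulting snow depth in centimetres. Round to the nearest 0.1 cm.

snow depth ≈ 2.7 cm

Snow depth = liquid × ratio = 3.7 mm × 7.3 = 27.01 mm = 2.7 cm.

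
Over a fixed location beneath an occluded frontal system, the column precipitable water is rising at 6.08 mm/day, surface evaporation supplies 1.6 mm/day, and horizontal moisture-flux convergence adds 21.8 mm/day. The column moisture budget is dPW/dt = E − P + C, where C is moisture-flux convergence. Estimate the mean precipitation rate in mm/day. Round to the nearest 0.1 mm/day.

P ≈ 17.3 mm/day

dPW/dt = +6.08 mm/day.
P = E + C − dPW/dt = 1.6 + (21.8) − (+6.08) = 17.3 mm/day.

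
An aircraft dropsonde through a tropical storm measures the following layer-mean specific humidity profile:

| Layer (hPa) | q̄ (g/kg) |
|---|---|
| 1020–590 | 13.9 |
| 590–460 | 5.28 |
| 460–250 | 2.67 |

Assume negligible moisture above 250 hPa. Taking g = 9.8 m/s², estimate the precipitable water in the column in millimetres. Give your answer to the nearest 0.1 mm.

PW ≈ 73.7 mm

Precipitable water is the column-integrated vapour mass per unit area: PW = (1/g) Σ q̄ Δp, with q in kg/kg and Δp in Pa (1 kg/m² of water = 1 mm).
Layer 1020–590 hPa: Δp = 430 hPa = 43000 Pa, q̄ = 0.0139 kg/kg → 0.0139 × 43000 / 9.8 = 60.99 mm
Layer 590–460 hPa: Δp = 130 hPa = 13000 Pa, q̄ = 0.00528 kg/kg → 0.00528 × 13000 / 9.8 = 7.00 mm
Layer 460–250 hPa: Δp = 210 hPa = 21000 Pa, q̄ = 0.00267 kg/kg → 0.00267 × 21000 / 9.8 = 5.72 mm
PW = 60.99 + 7.00 + 5.72 = 73.71 ≈ 73.7 mm.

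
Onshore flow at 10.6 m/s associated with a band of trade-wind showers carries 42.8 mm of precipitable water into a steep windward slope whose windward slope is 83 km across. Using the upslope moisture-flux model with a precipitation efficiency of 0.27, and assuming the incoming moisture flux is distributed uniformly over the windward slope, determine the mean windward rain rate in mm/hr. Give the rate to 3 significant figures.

R ≈ 5.31 mm/hr

Incoming column moisture flux per unit ridge length: F = V × PW = 10.6 × 42.8 = 453.68 mm·m/s.
Spread over the 83 km slope with efficiency ε = 0.27: R = ε·F/W = 0.27 × 453.68 / 83000 m = 1.476e-03 mm/s.
R = 1.476e-03 × 3600 = 5.31 mm/hr.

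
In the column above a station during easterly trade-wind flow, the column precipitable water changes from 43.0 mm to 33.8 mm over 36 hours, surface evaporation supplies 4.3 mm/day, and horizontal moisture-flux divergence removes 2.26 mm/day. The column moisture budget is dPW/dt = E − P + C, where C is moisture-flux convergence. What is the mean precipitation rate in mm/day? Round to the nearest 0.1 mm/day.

P ≈ 8.2 mm/day

dPW/dt = (33.8 − 43.0) mm / (36/24 day) = -6.133 mm/day.
P = E + C − dPW/dt = 4.3 + (-2.26) − (-6.133) = 8.2 mm/day.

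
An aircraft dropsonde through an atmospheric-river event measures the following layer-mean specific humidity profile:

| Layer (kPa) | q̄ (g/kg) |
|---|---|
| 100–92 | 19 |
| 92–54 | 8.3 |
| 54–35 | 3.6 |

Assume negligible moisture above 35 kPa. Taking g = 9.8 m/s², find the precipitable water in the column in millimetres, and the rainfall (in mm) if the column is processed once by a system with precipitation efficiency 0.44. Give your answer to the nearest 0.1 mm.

Precipitable water is the column-integrated vapour mass per unit area: PW = (1/g) Σ q̄ Δp, with q in kg/kg and Δp in Pa (1 kg/m² of water = 1 mm).
Layer 100–92 kPa: Δp = 80 hPa = 8000 Pa, q̄ = 0.019 kg/kg → 0.019 × 8000 / 9.8 = 15.51 mm
Layer 92–54 kPa: Δp = 380 hPa = 38000 Pa, q̄ = 0.0083 kg/kg → 0.0083 × 38000 / 9.8 = 32.18 mm
Layer 54–35 kPa: Δp = 190 hPa = 19000 Pa, q̄ = 0.0036 kg/kg → 0.0036 × 19000 / 9.8 = 6.98 mm
PW = 15.51 + 32.18 + 6.98 = 54.67 ≈ 54.7 mm.
Rainfall = ε × PW = 0.44 × 54.7 = 24.1 mm.

PW ≈ 54.7 mm; rainfall ≈ 24.1 mm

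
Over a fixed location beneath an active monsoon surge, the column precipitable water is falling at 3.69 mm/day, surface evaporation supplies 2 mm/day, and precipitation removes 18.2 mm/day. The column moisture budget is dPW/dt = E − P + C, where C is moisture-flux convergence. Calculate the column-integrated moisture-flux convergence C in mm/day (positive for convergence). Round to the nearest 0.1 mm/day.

dPW/dt = -3.69 mm/day.
C = dPW/dt − E + P = (-3.69) − 2 + 18.2 = 12.5 mm/day.

C ≈ 12.5 mm/day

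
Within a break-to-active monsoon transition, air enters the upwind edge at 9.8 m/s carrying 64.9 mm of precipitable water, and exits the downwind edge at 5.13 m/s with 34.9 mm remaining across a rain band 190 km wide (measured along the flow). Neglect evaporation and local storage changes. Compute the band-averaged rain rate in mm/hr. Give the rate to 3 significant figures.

R ≈ 8.66 mm/hr

Column moisture flux per unit crosswind length is F = V × PW.
Inflow: F_in = 9.8 × 64.9 = 636.02 mm·m/s
Outflow: F_out = 5.13 × 34.9 = 179.037 mm·m/s
Steady-state rate R = (F_in − F_out)/L = (636.02 − 179.037) / 190000 m = 2.405e-03 mm/s.
R = 2.405e-03 × 3600 = 8.66 mm/hr.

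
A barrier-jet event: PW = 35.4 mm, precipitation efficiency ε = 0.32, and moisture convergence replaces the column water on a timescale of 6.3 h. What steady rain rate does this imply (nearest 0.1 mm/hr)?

R ≈ 1.8 mm/hr

Each overturning extracts ε × PW = 0.32 × 35.4 = 11.328 mm.
Rate = ε·PW / τ = 11.328 / 6.3 h = 1.8 mm/hr.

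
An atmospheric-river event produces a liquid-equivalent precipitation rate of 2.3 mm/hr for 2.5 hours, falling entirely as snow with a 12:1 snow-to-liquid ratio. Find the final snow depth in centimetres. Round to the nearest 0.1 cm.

snow depth ≈ 6.9 cm

Liquid-equivalent depth = 2.3 × 2.5 = 5.75 mm.
Snow depth = 5.75 mm × 12 = 69 mm = 6.9 cm.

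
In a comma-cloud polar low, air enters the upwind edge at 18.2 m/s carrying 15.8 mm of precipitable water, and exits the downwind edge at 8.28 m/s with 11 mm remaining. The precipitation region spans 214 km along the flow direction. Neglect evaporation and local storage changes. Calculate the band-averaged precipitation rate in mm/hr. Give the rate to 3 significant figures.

R ≈ 3.31 mm/hr

Column moisture flux per unit crosswind length is F = V × PW.
Inflow: F_in = 18.2 × 15.8 = 287.56 mm·m/s
Outflow: F_out = 8.28 × 11 = 91.08 mm·m/s
Steady-state rate R = (F_in − F_out)/L = (287.56 − 91.08) / 214000 m = 9.181e-04 mm/s.
R = 9.181e-04 × 3600 = 3.31 mm/hr.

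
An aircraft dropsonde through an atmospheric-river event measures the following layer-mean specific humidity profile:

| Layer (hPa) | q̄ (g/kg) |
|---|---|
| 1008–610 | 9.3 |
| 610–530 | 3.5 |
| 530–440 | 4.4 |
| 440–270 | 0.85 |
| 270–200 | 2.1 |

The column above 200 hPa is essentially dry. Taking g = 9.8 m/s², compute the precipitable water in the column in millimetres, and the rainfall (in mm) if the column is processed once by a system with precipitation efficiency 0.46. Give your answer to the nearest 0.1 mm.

Precipitable water is the column-integrated vapour mass per unit area: PW = (1/g) Σ q̄ Δp, with q in kg/kg and Δp in Pa (1 kg/m² of water = 1 mm).
Layer 1008–610 hPa: Δp = 398 hPa = 39800 Pa, q̄ = 0.0093 kg/kg → 0.0093 × 39800 / 9.8 = 37.77 mm
Layer 610–530 hPa: Δp = 80 hPa = 8000 Pa, q̄ = 0.0035 kg/kg → 0.0035 × 8000 / 9.8 = 2.86 mm
Layer 530–440 hPa: Δp = 90 hPa = 9000 Pa, q̄ = 0.0044 kg/kg → 0.0044 × 9000 / 9.8 = 4.04 mm
Layer 440–270 hPa: Δp = 170 hPa = 17000 Pa, q̄ = 0.00085 kg/kg → 0.00085 × 17000 / 9.8 = 1.47 mm
Layer 270–200 hPa: Δp = 70 hPa = 7000 Pa, q̄ = 0.0021 kg/kg → 0.0021 × 7000 / 9.8 = 1.50 mm
PW = 37.77 + 2.86 + 4.04 + 1.47 + 1.50 = 47.64 ≈ 47.6 mm.
Rainfall = ε × PW = 0.46 × 47.6 = 21.9 mm.

PW ≈ 47.6 mm; rainfall ≈ 21.9 mm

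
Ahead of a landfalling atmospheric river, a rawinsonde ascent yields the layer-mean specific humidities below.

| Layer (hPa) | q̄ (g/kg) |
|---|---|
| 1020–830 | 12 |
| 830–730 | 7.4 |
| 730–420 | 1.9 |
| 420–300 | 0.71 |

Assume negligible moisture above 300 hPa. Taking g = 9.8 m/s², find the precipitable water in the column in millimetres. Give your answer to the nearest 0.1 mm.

Precipitable water is the column-integrated vapour mass per unit area: PW = (1/g) Σ q̄ Δp, with q in kg/kg and Δp in Pa (1 kg/m² of water = 1 mm).
Layer 1020–830 hPa: Δp = 190 hPa = 19000 Pa, q̄ = 0.012 kg/kg → 0.012 × 19000 / 9.8 = 23.27 mm
Layer 830–730 hPa: Δp = 100 hPa = 10000 Pa, q̄ = 0.0074 kg/kg → 0.0074 × 10000 / 9.8 = 7.55 mm
Layer 730–420 hPa: Δp = 310 hPa = 31000 Pa, q̄ = 0.0019 kg/kg → 0.0019 × 31000 / 9.8 = 6.01 mm
Layer 420–300 hPa: Δp = 120 hPa = 12000 Pa, q̄ = 0.00071 kg/kg → 0.00071 × 12000 / 9.8 = 0.87 mm
PW = 23.27 + 7.55 + 6.01 + 0.87 = 37.70 ≈ 37.7 mm.

PW ≈ 37.7 mm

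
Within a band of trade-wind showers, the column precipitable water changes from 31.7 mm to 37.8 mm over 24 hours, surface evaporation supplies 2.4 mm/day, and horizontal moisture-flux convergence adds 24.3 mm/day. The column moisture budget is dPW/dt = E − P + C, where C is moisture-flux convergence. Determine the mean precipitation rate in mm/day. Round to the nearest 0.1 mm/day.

dPW/dt = (37.8 − 31.7) mm / (24/24 day) = +6.100 mm/day.
P = E + C − dPW/dt = 2.4 + (24.3) − (+6.100) = 20.6 mm/day.

P ≈ 20.6 mm/day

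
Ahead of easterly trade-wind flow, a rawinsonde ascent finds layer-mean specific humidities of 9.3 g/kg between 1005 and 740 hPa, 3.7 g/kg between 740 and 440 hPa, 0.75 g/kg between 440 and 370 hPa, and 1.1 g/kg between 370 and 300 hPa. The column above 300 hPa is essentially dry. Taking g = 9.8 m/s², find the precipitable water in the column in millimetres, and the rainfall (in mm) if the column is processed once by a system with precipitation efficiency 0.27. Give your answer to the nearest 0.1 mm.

PW ≈ 37.8 mm; rainfall ≈ 10.2 mm

Precipitable water is the column-integrated vapour mass per unit area: PW = (1/g) Σ q̄ Δp, with q in kg/kg and Δp in Pa (1 kg/m² of water = 1 mm).
Layer 1005–740 hPa: Δp = 265 hPa = 26500 Pa, q̄ = 0.0093 kg/kg → 0.0093 × 26500 / 9.8 = 25.15 mm
Layer 740–440 hPa: Δp = 300 hPa = 30000 Pa, q̄ = 0.0037 kg/kg → 0.0037 × 30000 / 9.8 = 11.33 mm
Layer 440–370 hPa: Δp = 70 hPa = 7000 Pa, q̄ = 0.00075 kg/kg → 0.00075 × 7000 / 9.8 = 0.54 mm
Layer 370–300 hPa: Δp = 70 hPa = 7000 Pa, q̄ = 0.0011 kg/kg → 0.0011 × 7000 / 9.8 = 0.79 mm
PW = 25.15 + 11.33 + 0.54 + 0.79 = 37.81 ≈ 37.8 mm.
Rainfall = ε × PW = 0.27 × 37.8 = 10.2 mm.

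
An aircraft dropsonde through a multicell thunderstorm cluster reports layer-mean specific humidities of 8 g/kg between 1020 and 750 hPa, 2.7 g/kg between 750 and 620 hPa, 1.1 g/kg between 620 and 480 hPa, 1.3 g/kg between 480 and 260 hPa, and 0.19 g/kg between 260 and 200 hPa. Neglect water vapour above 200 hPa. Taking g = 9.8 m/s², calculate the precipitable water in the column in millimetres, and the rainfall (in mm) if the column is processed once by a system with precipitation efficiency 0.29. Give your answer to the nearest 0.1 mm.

PW ≈ 30.2 mm; rainfall ≈ 8.8 mm

Precipitable water is the column-integrated vapour mass per unit area: PW = (1/g) Σ q̄ Δp, with q in kg/kg and Δp in Pa (1 kg/m² of water = 1 mm).
Layer 1020–750 hPa: Δp = 270 hPa = 27000 Pa, q̄ = 0.008 kg/kg → 0.008 × 27000 / 9.8 = 22.04 mm
Layer 750–620 hPa: Δp = 130 hPa = 13000 Pa, q̄ = 0.0027 kg/kg → 0.0027 × 13000 / 9.8 = 3.58 mm
Layer 620–480 hPa: Δp = 140 hPa = 14000 Pa, q̄ = 0.0011 kg/kg → 0.0011 × 14000 / 9.8 = 1.57 mm
Layer 480–260 hPa: Δp = 220 hPa = 22000 Pa, q̄ = 0.0013 kg/kg → 0.0013 × 22000 / 9.8 = 2.92 mm
Layer 260–200 hPa: Δp = 60 hPa = 6000 Pa, q̄ = 0.00019 kg/kg → 0.00019 × 6000 / 9.8 = 0.12 mm
PW = 22.04 + 3.58 + 1.57 + 2.92 + 0.12 = 30.23 ≈ 30.2 mm.
Rainfall = ε × PW = 0.29 × 30.2 = 8.8 mm.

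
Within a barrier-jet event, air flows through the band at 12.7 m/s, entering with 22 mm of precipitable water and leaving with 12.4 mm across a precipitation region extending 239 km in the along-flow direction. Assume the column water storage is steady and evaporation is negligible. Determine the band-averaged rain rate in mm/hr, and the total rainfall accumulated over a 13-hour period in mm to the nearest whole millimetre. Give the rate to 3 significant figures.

Column moisture flux per unit crosswind length is F = V × PW.
Inflow: F_in = 12.7 × 22 = 279.4 mm·m/s
Outflow: F_out = 12.7 × 12.4 = 157.48 mm·m/s
Steady-state rate R = (F_in − F_out)/L = (279.4 − 157.48) / 239000 m = 5.101e-04 mm/s.
R = 5.101e-04 × 3600 = 1.84 mm/hr.
Over 13 h: total = 1.84 × 13 = 23.92 ≈ 24 mm.

R ≈ 1.84 mm/hr; total ≈ 24 mm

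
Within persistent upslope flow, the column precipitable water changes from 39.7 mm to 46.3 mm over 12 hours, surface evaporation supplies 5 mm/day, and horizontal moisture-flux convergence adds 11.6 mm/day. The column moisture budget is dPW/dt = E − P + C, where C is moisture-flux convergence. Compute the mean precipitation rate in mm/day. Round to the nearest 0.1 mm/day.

P ≈ 3.4 mm/day

dPW/dt = (46.3 − 39.7) mm / (12/24 day) = +13.200 mm/day.
P = E + C − dPW/dt = 5 + (11.6) − (+13.200) = 3.4 mm/day.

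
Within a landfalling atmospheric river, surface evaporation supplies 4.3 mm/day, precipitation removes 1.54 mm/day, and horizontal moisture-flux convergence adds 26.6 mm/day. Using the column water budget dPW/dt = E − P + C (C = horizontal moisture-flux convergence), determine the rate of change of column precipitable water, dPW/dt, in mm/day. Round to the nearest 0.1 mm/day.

dPW/dt ≈ 29.4 mm/day

dPW/dt = E − P + C = 4.3 − 1.54 + (26.6) = 29.4 mm/day.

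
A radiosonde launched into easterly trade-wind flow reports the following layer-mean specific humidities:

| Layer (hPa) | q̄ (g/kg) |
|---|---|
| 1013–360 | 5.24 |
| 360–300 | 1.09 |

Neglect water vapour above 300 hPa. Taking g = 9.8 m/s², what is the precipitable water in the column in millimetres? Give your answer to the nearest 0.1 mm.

Precipitable water is the column-integrated vapour mass per unit area: PW = (1/g) Σ q̄ Δp, with q in kg/kg and Δp in Pa (1 kg/m² of water = 1 mm).
Layer 1013–360 hPa: Δp = 653 hPa = 65300 Pa, q̄ = 0.00524 kg/kg → 0.00524 × 65300 / 9.8 = 34.92 mm
Layer 360–300 hPa: Δp = 60 hPa = 6000 Pa, q̄ = 0.00109 kg/kg → 0.00109 × 6000 / 9.8 = 0.67 mm
PW = 34.92 + 0.67 = 35.59 ≈ 35.6 mm.

PW ≈ 35.6 mm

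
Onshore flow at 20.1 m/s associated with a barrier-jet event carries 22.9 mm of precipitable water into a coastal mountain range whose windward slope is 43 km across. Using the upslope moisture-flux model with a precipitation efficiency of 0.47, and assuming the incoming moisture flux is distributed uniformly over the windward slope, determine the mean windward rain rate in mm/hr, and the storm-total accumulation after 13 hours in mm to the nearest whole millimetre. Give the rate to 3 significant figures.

Incoming column moisture flux per unit ridge length: F = V × PW = 20.1 × 22.9 = 460.29 mm·m/s.
Spread over the 43 km slope with efficiency ε = 0.47: R = ε·F/W = 0.47 × 460.29 / 43000 m = 5.031e-03 mm/s.
R = 5.031e-03 × 3600 = 18.1 mm/hr.
Over 13 h: total = 18.1 × 13 = 235.3 ≈ 235 mm.

R ≈ 18.1 mm/hr; total ≈ 235 mm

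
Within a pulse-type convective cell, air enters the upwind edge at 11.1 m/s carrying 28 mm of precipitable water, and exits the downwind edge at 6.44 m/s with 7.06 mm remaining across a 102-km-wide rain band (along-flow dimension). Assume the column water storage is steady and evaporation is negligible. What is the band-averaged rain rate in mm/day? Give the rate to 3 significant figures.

Column moisture flux per unit crosswind length is F = V × PW.
Inflow: F_in = 11.1 × 28 = 310.8 mm·m/s
Outflow: F_out = 6.44 × 7.06 = 45.4664 mm·m/s
Steady-state rate R = (F_in − F_out)/L = (310.8 − 45.4664) / 102000 m = 2.601e-03 mm/s.
R = 2.601e-03 × 3600 × 24 = 225 mm/day.

R ≈ 225 mm/day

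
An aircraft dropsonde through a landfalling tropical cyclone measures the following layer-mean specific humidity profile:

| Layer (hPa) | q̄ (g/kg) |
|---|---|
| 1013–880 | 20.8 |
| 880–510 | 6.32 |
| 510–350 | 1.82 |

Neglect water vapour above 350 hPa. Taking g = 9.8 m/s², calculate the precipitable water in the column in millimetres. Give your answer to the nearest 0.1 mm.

PW ≈ 55.1 mm

Precipitable water is the column-integrated vapour mass per unit area: PW = (1/g) Σ q̄ Δp, with q in kg/kg and Δp in Pa (1 kg/m² of water = 1 mm).
Layer 1013–880 hPa: Δp = 133 hPa = 13300 Pa, q̄ = 0.0208 kg/kg → 0.0208 × 13300 / 9.8 = 28.23 mm
Layer 880–510 hPa: Δp = 370 hPa = 37000 Pa, q̄ = 0.00632 kg/kg → 0.00632 × 37000 / 9.8 = 23.86 mm
Layer 510–350 hPa: Δp = 160 hPa = 16000 Pa, q̄ = 0.00182 kg/kg → 0.00182 × 16000 / 9.8 = 2.97 mm
PW = 28.23 + 23.86 + 2.97 = 55.06 ≈ 55.1 mm.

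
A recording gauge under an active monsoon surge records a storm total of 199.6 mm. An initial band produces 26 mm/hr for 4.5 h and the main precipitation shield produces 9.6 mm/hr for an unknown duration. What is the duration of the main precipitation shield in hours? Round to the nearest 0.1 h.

duration ≈ 8.6 h

Known phases: 26 × 4.5 = 117 mm.
Remaining depth = 199.6 − 117 = 82.6 mm.
Duration = 82.6 / 9.6 = 8.6 h.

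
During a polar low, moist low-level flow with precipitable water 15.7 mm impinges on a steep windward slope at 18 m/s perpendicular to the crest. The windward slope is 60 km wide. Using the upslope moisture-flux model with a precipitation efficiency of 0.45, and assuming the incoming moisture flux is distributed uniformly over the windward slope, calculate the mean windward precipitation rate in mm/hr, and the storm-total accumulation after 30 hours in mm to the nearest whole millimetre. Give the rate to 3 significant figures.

R ≈ 7.63 mm/hr; total ≈ 229 mm

Incoming column moisture flux per unit ridge length: F = V × PW = 18 × 15.7 = 282.6 mm·m/s.
Spread over the 60 km slope with efficiency ε = 0.45: R = ε·F/W = 0.45 × 282.6 / 60000 m = 2.119e-03 mm/s.
R = 2.119e-03 × 3600 = 7.63 mm/hr.
Over 30 h: total = 7.63 × 30 = 228.9 ≈ 229 mm.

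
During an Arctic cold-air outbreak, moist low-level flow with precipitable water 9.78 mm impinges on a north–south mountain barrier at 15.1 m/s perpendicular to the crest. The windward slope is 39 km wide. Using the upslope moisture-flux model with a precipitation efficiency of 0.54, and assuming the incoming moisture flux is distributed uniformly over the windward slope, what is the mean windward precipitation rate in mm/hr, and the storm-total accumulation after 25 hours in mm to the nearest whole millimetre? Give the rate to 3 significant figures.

Incoming column moisture flux per unit ridge length: F = V × PW = 15.1 × 9.78 = 147.678 mm·m/s.
Spread over the 39 km slope with efficiency ε = 0.54: R = ε·F/W = 0.54 × 147.678 / 39000 m = 2.045e-03 mm/s.
R = 2.045e-03 × 3600 = 7.36 mm/hr.
Over 25 h: total = 7.36 × 25 = 184 mm.

R ≈ 7.36 mm/hr; total ≈ 184 mm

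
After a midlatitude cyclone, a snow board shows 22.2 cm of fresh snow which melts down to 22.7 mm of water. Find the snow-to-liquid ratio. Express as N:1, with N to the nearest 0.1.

ratio ≈ 9.8

Ratio = snow depth / SWE = 222 mm / 22.7 mm = 9.8, i.e. 9.8:1.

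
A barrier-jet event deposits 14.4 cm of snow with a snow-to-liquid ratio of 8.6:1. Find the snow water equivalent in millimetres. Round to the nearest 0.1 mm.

SWE ≈ 16.7 mm

SWE = snow depth / ratio = 14.4 cm / 8.6 = 1.674 cm = 16.7 mm.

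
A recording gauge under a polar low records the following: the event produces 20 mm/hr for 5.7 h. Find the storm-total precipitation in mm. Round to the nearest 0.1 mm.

Total = Σ Rᵢ Δtᵢ = 20 × 5.7
      = 114 = 114.0 mm.

total ≈ 114.0 mm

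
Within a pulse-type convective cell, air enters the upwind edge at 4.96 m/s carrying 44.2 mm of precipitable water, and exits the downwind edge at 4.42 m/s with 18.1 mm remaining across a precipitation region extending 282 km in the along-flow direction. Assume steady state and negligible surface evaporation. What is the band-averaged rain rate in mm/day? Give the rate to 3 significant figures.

Column moisture flux per unit crosswind length is F = V × PW.
Inflow: F_in = 4.96 × 44.2 = 219.232 mm·m/s
Outflow: F_out = 4.42 × 18.1 = 80.002 mm·m/s
Steady-state rate R = (F_in − F_out)/L = (219.232 − 80.002) / 282000 m = 4.937e-04 mm/s.
R = 4.937e-04 × 3600 × 24 = 42.7 mm/day.

R ≈ 42.7 mm/day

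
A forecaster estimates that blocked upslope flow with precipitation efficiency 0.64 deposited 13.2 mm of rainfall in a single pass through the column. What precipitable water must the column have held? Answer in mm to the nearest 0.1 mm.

PW ≈ 20.6 mm

PW = rainfall / ε = 13.2 / 0.64 = 20.6 mm.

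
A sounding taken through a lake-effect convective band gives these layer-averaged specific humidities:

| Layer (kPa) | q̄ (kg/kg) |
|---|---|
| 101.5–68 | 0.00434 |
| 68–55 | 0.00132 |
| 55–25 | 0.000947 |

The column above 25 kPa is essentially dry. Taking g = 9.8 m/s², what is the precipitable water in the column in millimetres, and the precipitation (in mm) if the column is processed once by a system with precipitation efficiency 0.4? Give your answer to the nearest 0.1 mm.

PW ≈ 19.5 mm; precipitation ≈ 7.8 mm

Precipitable water is the column-integrated vapour mass per unit area: PW = (1/g) Σ q̄ Δp, with q in kg/kg and Δp in Pa (1 kg/m² of water = 1 mm).
Layer 101.5–68 kPa: Δp = 335 hPa = 33500 Pa, q̄ = 0.00434 kg/kg → 0.00434 × 33500 / 9.8 = 14.84 mm
Layer 68–55 kPa: Δp = 130 hPa = 13000 Pa, q̄ = 0.00132 kg/kg → 0.00132 × 13000 / 9.8 = 1.75 mm
Layer 55–25 kPa: Δp = 300 hPa = 30000 Pa, q̄ = 0.000947 kg/kg → 0.000947 × 30000 / 9.8 = 2.90 mm
PW = 14.84 + 1.75 + 2.90 = 19.49 ≈ 19.5 mm.
Precipitation = ε × PW = 0.4 × 19.5 = 7.8 mm.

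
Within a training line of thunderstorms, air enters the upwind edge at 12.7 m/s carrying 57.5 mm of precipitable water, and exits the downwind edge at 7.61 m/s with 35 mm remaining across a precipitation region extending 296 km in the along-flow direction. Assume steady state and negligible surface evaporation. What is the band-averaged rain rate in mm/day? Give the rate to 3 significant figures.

R ≈ 135 mm/day

Column moisture flux per unit crosswind length is F = V × PW.
Inflow: F_in = 12.7 × 57.5 = 730.25 mm·m/s
Outflow: F_out = 7.61 × 35 = 266.35 mm·m/s
Steady-state rate R = (F_in − F_out)/L = (730.25 − 266.35) / 296000 m = 1.567e-03 mm/s.
R = 1.567e-03 × 3600 × 24 = 135 mm/day.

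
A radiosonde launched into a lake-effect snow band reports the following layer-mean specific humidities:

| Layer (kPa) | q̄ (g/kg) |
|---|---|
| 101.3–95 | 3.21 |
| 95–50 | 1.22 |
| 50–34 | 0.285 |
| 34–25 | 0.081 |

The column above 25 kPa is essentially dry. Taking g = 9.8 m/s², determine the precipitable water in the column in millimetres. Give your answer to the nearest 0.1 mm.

Precipitable water is the column-integrated vapour mass per unit area: PW = (1/g) Σ q̄ Δp, with q in kg/kg and Δp in Pa (1 kg/m² of water = 1 mm).
Layer 101.3–95 kPa: Δp = 63 hPa = 6300 Pa, q̄ = 0.00321 kg/kg → 0.00321 × 6300 / 9.8 = 2.06 mm
Layer 95–50 kPa: Δp = 450 hPa = 45000 Pa, q̄ = 0.00122 kg/kg → 0.00122 × 45000 / 9.8 = 5.60 mm
Layer 50–34 kPa: Δp = 160 hPa = 16000 Pa, q̄ = 0.000285 kg/kg → 0.000285 × 16000 / 9.8 = 0.47 mm
Layer 34–25 kPa: Δp = 90 hPa = 9000 Pa, q̄ = 8.1e-05 kg/kg → 8.1e-05 × 9000 / 9.8 = 0.07 mm
PW = 2.06 + 5.60 + 0.47 + 0.07 = 8.20 ≈ 8.2 mm.

PW ≈ 8.2 mm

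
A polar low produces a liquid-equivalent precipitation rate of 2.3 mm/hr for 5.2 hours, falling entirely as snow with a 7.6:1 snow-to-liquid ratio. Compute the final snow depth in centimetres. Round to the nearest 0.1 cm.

snow depth ≈ 9.1 cm

Liquid-equivalent depth = 2.3 × 5.2 = 11.96 mm.
Snow depth = 11.96 mm × 7.6 = 90.896 mm = 9.1 cm.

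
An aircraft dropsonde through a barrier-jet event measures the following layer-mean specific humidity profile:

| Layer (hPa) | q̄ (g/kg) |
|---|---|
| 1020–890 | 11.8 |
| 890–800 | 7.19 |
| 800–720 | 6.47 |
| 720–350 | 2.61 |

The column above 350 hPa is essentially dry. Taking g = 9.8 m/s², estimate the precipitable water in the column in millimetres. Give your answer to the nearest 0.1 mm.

Precipitable water is the column-integrated vapour mass per unit area: PW = (1/g) Σ q̄ Δp, with q in kg/kg and Δp in Pa (1 kg/m² of water = 1 mm).
Layer 1020–890 hPa: Δp = 130 hPa = 13000 Pa, q̄ = 0.0118 kg/kg → 0.0118 × 13000 / 9.8 = 15.65 mm
Layer 890–800 hPa: Δp = 90 hPa = 9000 Pa, q̄ = 0.00719 kg/kg → 0.00719 × 9000 / 9.8 = 6.60 mm
Layer 800–720 hPa: Δp = 80 hPa = 8000 Pa, q̄ = 0.00647 kg/kg → 0.00647 × 8000 / 9.8 = 5.28 mm
Layer 720–350 hPa: Δp = 370 hPa = 37000 Pa, q̄ = 0.00261 kg/kg → 0.00261 × 37000 / 9.8 = 9.85 mm
PW = 15.65 + 6.60 + 5.28 + 9.85 = 37.38 ≈ 37.4 mm.

PW ≈ 37.4 mm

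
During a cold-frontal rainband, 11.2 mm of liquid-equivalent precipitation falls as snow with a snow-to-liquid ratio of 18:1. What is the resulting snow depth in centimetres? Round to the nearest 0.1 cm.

snow depth ≈ 20.2 cm

Snow depth = liquid × ratio = 11.2 mm × 18 = 201.6 mm = 20.2 cm.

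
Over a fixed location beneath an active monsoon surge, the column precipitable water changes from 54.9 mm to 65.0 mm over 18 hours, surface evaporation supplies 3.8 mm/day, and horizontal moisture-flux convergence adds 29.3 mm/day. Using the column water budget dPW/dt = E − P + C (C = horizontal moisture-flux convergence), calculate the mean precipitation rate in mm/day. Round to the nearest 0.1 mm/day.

dPW/dt = (65.0 − 54.9) mm / (18/24 day) = +13.467 mm/day.
P = E + C − dPW/dt = 3.8 + (29.3) − (+13.467) = 19.6 mm/day.

P ≈ 19.6 mm/day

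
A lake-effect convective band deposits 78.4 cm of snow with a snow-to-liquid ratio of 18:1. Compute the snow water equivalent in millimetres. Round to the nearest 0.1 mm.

SWE = snow depth / ratio = 78.4 cm / 18 = 4.356 cm = 43.6 mm.

SWE ≈ 43.6 mm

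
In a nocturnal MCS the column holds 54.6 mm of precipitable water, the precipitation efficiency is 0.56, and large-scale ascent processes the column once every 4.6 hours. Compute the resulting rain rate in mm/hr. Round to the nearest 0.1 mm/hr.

Each overturning extracts ε × PW = 0.56 × 54.6 = 30.576 mm.
Rate = ε·PW / τ = 30.576 / 4.6 h = 6.6 mm/hr.

R ≈ 6.6 mm/hr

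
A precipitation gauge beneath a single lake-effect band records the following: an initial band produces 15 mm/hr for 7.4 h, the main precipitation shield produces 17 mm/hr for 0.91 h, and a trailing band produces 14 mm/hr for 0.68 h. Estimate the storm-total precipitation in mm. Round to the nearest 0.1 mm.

Total = Σ Rᵢ Δtᵢ = 15 × 7.4 + 17 × 0.91 + 14 × 0.68
      = 111 + 15.47 + 9.52 = 136.0 mm.

total ≈ 136.0 mm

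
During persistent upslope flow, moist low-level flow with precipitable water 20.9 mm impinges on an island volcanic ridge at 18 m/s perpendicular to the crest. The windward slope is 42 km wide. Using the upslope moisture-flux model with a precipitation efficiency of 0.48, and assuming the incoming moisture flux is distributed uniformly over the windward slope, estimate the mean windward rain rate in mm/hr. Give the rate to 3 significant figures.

Incoming column moisture flux per unit ridge length: F = V × PW = 18 × 20.9 = 376.2 mm·m/s.
Spread over the 42 km slope with efficiency ε = 0.48: R = ε·F/W = 0.48 × 376.2 / 42000 m = 4.299e-03 mm/s.
R = 4.299e-03 × 3600 = 15.5 mm/hr.

R ≈ 15.5 mm/hr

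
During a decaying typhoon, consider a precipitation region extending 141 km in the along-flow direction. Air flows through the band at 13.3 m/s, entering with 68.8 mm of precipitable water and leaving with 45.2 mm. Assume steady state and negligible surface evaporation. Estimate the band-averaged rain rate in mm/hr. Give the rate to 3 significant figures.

Column moisture flux per unit crosswind length is F = V × PW.
Inflow: F_in = 13.3 × 68.8 = 915.04 mm·m/s
Outflow: F_out = 13.3 × 45.2 = 601.16 mm·m/s
Steady-state rate R = (F_in − F_out)/L = (915.04 − 601.16) / 141000 m = 2.226e-03 mm/s.
R = 2.226e-03 × 3600 = 8.01 mm/hr.

R ≈ 8.01 mm/hr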